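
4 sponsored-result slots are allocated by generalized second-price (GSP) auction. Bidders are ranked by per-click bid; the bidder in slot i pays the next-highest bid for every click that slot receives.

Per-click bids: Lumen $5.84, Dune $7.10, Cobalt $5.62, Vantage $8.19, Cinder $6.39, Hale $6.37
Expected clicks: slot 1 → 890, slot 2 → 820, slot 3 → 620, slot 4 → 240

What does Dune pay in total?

Dune pays $5239.80

Per-click bids in order: $8.19 (Vantage) > $7.10 (Dune) > $6.39 (Cinder) > $6.37 (Hale) > $5.84 (Lumen) > …
Dune holds slot 2 → pays next bid $6.39 × 820 clicks = $5239.80.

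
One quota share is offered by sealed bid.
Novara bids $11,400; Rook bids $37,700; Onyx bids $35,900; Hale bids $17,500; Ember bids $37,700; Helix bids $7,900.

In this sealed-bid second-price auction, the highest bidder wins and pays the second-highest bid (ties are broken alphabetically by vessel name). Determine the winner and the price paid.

Sealed-bid second-price auction: the highest bidder wins and pays the second-highest bid.
Bids in order: 37,700 (Ember) > 37,700 (Rook) > 35,900 (Onyx) > 17,500 (Hale) > 11,400 (Novara) > 7,900 (Helix)
Tie at $37,700 → Ember wins by tie-break.
Second-price: Ember pays Rook's bid of $37,700.

Ember pays $37,700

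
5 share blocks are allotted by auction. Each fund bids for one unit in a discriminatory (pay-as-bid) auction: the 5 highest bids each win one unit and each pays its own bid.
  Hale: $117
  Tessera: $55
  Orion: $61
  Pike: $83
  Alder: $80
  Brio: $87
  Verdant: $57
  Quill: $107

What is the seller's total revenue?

Total revenue: $474

Sorting: 117 (Hale), 107 (Quill), 87 (Brio), 83 (Pike), 80 (Alder), 61 (Orion), 57 (Verdant), …
Top 5: Hale, Quill, Brio, Pike, Alder.
Total revenue = 117 + 107 + 87 + 83 + 80 = $474.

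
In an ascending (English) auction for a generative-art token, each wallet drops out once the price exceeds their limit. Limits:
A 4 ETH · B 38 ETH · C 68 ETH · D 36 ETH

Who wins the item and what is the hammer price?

C wins at 38 ETH

Limits in order: 68 (C) > 38 (B) > 36 (D) > 4 (A)
Once the price passes 38 ETH, only C is left; the hammer falls at B's limit of 38 ETH.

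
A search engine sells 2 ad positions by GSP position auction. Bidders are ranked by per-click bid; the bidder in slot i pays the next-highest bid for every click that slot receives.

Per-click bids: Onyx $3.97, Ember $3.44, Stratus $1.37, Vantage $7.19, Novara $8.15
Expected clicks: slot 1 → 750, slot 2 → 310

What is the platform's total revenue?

Ranked by bid: $8.15 (Novara) > $7.19 (Vantage) > $3.97 (Onyx) > …
Slot 1: Novara pays $7.19 × 750 = $5392.50
Slot 2: Vantage pays $3.97 × 310 = $1230.70
Total = $6623.20

Total revenue: $6623.20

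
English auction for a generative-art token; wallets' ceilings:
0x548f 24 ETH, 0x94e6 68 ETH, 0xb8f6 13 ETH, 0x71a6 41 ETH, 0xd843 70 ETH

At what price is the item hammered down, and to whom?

0xd843 wins at 68 ETH

Ascending (English) auction: the price rises until one bidder remains; the winner pays the price at which the last rival dropped out.
Sorting limits: 70 (0xd843) > 68 (0x94e6) > 41 (0x71a6) > 24 (0x548f) > 13 (0xb8f6)
Bidding ends when 0x94e6 exits at 68 ETH; 0xd843 takes it.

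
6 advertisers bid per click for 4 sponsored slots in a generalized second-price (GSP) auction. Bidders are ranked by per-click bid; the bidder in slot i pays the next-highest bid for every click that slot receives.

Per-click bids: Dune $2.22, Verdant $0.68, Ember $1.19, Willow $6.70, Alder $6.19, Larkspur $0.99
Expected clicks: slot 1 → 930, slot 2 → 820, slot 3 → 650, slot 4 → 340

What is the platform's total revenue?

Sorting advertisers: $6.70 (Willow) > $6.19 (Alder) > $2.22 (Dune) > $1.19 (Ember) > $0.99 (Larkspur) > …
Slot 1: Willow pays $6.19 × 930 = $5756.70
Slot 2: Alder pays $2.22 × 820 = $1820.40
Slot 3: Dune pays $1.19 × 650 = $773.50
Slot 4: Ember pays $0.99 × 340 = $336.60
Total = $8687.20

Total revenue: $8687.20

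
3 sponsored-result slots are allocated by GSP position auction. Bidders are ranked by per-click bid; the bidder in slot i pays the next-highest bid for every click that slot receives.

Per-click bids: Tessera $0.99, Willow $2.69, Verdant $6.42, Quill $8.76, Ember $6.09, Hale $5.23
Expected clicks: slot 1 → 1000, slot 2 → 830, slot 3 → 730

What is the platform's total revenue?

Sorting advertisers: $8.76 (Quill) > $6.42 (Verdant) > $6.09 (Ember) > $5.23 (Hale) > …
Slot 1: Quill pays $6.42 × 1000 = $6420.00
Slot 2: Verdant pays $6.09 × 830 = $5054.70
Slot 3: Ember pays $5.23 × 730 = $3817.90
Total = $15292.60

Total revenue: $15292.60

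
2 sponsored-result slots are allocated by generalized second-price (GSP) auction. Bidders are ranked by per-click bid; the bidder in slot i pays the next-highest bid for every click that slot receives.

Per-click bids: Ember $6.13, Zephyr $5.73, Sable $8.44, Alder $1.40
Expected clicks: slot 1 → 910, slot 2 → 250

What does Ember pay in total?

Ember pays $1432.50

Ranked by bid: $8.44 (Sable) > $6.13 (Ember) > $5.73 (Zephyr) > …
Ember holds slot 2 → pays next bid $5.73 × 250 clicks = $1432.50.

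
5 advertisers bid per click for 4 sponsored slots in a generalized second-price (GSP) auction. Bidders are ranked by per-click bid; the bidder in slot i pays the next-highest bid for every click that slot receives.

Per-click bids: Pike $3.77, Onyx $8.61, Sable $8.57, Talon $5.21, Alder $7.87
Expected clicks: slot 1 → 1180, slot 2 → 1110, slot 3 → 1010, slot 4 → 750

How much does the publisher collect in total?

Total revenue: $26937.90

Per-click bids in order: $8.61 (Onyx) > $8.57 (Sable) > $7.87 (Alder) > $5.21 (Talon) > $3.77 (Pike)
Slot 1: Onyx pays $8.57 × 1180 = $10112.60
Slot 2: Sable pays $7.87 × 1110 = $8735.70
Slot 3: Alder pays $5.21 × 1010 = $5262.10
Slot 4: Talon pays $3.77 × 750 = $2827.50
Total = $26937.90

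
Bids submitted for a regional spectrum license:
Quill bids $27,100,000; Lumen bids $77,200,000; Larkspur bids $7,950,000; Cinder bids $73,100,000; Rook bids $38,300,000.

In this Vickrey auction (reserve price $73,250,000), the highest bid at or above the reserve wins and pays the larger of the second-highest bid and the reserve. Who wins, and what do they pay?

Lumen pays $73,250,000

Sorting bids: 77,200,000 (Lumen) > 73,100,000 (Cinder) > 38,300,000 (Rook) > 27,100,000 (Quill) > 7,950,000 (Larkspur)
Lumen has the top bid at or above the reserve ($77,200,000).
Second-highest bid $73,100,000 is below the reserve $73,250,000, so the reserve binds → payment $73,250,000.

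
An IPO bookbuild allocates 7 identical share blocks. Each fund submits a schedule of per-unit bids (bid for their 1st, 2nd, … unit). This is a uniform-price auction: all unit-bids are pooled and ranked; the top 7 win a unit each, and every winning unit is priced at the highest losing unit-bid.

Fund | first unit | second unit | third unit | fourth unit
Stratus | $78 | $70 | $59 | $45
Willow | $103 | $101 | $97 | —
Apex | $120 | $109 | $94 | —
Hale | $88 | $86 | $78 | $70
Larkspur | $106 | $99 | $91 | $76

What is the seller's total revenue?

Total revenue: $658

Pooled unit-bids ranked (top 7): 120 (Apex-1), 109 (Apex-2), 106 (Larkspur-1), 103 (Willow-1), 101 (Willow-2), 99 (Larkspur-2), 97 (Willow-3)
First bid not allocated: $94.
Allocation: Apex 2, Larkspur 2, Willow 3. Every unit priced at $94.
Revenue = 7 × 94 = $658.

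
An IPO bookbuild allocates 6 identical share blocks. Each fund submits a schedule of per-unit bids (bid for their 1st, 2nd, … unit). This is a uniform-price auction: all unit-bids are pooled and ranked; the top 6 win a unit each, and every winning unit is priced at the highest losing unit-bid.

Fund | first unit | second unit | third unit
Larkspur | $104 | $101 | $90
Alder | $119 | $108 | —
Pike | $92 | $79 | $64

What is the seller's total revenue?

All unit-bids, highest first — top 6: 119 (Alder-1), 108 (Alder-2), 104 (Larkspur-1), 101 (Larkspur-2), 92 (Pike-1), 90 (Larkspur-3)
Highest rejected unit-bid = $79.
Allocation: Alder 2, Larkspur 3, Pike 1. Every unit priced at $79.
Revenue = 6 × 79 = $474.

Total revenue: $474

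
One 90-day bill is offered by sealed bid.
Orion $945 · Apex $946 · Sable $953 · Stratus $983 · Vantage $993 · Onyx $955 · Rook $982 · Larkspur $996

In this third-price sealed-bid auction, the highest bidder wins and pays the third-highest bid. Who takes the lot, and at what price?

Bids ranked: 996 (Larkspur) > 993 (Vantage) > 983 (Stratus) > 982 (Rook) > 955 (Onyx) > 953 (Sable) > …
Larkspur wins; payment is bid #3 in the ranking = $983.

Larkspur pays $983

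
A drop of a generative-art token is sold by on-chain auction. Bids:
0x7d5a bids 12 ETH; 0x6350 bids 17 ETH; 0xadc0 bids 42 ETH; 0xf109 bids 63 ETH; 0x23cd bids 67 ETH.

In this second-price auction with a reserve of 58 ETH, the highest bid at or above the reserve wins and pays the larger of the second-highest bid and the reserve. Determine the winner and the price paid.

0x23cd pays 63 ETH

Rule: the highest bid at or above the reserve wins and pays the larger of the second-highest bid and the reserve.
Bids in order: 67 (0x23cd) > 63 (0xf109) > 42 (0xadc0) > 17 (0x6350) > 12 (0x7d5a)
Highest eligible bid: 0x23cd at 67 ETH.
Second-highest bid 63 ETH exceeds the reserve 58 ETH → payment 63 ETH.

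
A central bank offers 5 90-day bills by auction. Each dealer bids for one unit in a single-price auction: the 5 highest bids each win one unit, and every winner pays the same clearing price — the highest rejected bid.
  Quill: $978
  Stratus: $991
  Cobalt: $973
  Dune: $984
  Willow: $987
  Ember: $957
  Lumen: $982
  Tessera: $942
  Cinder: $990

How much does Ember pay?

Sorting: 991 (Stratus), 990 (Cinder), 987 (Willow), 984 (Dune), 982 (Lumen), 978 (Quill), 973 (Cobalt), …
Winners (5 units): Stratus, Cinder, Willow, Dune, Lumen.
Highest unsuccessful bid: $978 → clearing price.
Ember does not win → pays $0.

Ember pays $0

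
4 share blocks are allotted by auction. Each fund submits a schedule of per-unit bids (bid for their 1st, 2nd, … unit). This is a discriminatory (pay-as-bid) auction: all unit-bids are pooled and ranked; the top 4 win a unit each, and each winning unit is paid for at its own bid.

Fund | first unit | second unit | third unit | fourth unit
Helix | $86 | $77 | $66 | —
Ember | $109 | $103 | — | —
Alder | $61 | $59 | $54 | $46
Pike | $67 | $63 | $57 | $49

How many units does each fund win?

Pooled unit-bids ranked (top 4): 109 (Ember-1), 103 (Ember-2), 86 (Helix-1), 77 (Helix-2)
Next rejected bid: $67 (not a price — pay-as-bid).
Allocation: Ember 2, Helix 2.

Ember 2, Helix 2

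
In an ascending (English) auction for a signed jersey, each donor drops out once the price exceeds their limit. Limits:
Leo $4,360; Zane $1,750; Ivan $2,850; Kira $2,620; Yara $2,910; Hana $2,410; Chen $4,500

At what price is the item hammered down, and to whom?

Open ascending-bid auction: the price rises until one bidder remains; the winner pays the price at which the last rival dropped out.
Limits ranked: 4,500 (Chen) > 4,360 (Leo) > 2,910 (Yara) > 2,850 (Ivan) > 2,620 (Kira) > 2,410 (Hana) > …
Leo is the last rival to drop out, at $4,360; Chen remains and wins at that price.

Chen wins at $4,360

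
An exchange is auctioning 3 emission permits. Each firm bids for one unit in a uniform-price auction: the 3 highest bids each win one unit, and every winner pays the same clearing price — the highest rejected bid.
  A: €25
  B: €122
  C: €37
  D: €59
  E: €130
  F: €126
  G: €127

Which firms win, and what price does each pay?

Bids ranked high→low: 130 (E), 127 (G), 126 (F), 122 (B), 59 (D), …
The 3 highest are E, G, F.
Highest unsuccessful bid: €122 → clearing price.

E, G, F; each pays €122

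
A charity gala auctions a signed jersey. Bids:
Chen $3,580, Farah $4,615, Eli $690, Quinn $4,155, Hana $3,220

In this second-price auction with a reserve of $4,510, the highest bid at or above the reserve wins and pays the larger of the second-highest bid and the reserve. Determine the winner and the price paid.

Bids ranked: 4,615 (Farah) > 4,155 (Quinn) > 3,580 (Chen) > 3,220 (Hana) > 690 (Eli)
Highest eligible bid: Farah at $4,615.
max(second-highest $4,155, reserve $4,510) = $4,510.

Farah pays $4,510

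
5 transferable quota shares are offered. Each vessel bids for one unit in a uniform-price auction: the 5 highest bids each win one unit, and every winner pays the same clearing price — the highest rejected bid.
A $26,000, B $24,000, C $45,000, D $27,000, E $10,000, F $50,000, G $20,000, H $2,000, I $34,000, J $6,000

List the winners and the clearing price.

Ordering the bids: 50,000 (F), 45,000 (C), 34,000 (I), 27,000 (D), 26,000 (A), 24,000 (B), 20,000 (G), …
The 5 highest are F, C, I, D, A.
Highest unsuccessful bid: $24,000 → clearing price.

F, C, I, D, A; each pays $24,000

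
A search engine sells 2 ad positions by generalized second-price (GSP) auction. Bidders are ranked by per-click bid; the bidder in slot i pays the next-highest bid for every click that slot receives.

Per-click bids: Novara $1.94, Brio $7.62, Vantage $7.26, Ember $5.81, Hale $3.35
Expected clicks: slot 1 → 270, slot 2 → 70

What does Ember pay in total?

Ember pays $0.00

Per-click bids in order: $7.62 (Brio) > $7.26 (Vantage) > $5.81 (Ember) > …
Ember ranks below slot 2 → no slot, pays nothing.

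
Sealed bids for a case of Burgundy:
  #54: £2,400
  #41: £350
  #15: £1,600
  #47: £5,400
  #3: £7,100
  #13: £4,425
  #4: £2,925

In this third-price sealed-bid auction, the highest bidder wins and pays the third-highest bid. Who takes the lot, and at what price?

Rule: the highest bidder wins and pays the third-highest bid.
Bids in order: 7,100 (#3) > 5,400 (#47) > 4,425 (#13) > 2,925 (#4) > 2,400 (#54) > 1,600 (#15) > …
#3 is highest; pays the third-highest bid, £4,425.

#3 pays £4,425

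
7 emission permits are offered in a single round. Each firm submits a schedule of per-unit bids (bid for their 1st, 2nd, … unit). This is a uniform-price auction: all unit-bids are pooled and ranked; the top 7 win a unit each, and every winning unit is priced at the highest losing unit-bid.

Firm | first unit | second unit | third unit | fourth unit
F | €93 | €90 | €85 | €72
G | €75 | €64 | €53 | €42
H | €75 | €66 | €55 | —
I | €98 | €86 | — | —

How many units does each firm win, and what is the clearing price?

F 3, G 1, H 1, I 2; clearing price €72

Merging the schedules and taking the best 7: 98 (I-1), 93 (F-1), 90 (F-2), 86 (I-2), 85 (F-3), 75 (G-1), 75 (H-1)
First bid not allocated: €72.
Allocation: F 3, G 1, H 1, I 2.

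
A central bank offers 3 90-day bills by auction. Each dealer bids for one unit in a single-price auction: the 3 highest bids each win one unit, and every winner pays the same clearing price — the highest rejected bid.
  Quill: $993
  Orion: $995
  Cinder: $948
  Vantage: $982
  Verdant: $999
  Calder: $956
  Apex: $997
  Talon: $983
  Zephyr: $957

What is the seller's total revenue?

Bids ranked high→low: 999 (Verdant), 997 (Apex), 995 (Orion), 993 (Quill), 983 (Talon), …
Top 3: Verdant, Apex, Orion.
Highest unsuccessful bid: $993 → clearing price.
Total revenue = 3 × $993 = $2,979.

Total revenue: $2,979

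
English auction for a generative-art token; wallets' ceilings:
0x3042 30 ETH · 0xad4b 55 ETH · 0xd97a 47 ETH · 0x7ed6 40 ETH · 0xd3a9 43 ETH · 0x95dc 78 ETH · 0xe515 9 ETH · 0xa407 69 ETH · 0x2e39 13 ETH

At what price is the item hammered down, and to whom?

0x95dc wins at 69 ETH

Rule: the price rises until one bidder remains; the winner pays the price at which the last rival dropped out.
Limits ranked: 78 (0x95dc) > 69 (0xa407) > 55 (0xad4b) > 47 (0xd97a) > 43 (0xd3a9) > 40 (0x7ed6) > …
Bidding ends when 0xa407 exits at 69 ETH; 0x95dc takes it.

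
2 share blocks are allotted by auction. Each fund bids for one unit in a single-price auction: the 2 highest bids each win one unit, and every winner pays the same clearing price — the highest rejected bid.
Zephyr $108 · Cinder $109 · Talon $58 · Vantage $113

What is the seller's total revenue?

Total revenue: $216

Bids ranked high→low: 113 (Vantage), 109 (Cinder), 108 (Zephyr), 58 (Talon)
The 2 highest are Vantage, Cinder.
First losing bid is Zephyr's $108, which sets the uniform price.
Total revenue = 2 × $108 = $216.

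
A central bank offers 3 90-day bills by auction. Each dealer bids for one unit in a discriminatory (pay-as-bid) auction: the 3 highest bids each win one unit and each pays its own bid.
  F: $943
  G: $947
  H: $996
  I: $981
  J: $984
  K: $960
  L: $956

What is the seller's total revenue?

Sorting: 996 (H), 984 (J), 981 (I), 960 (K), 956 (L), …
Winners (3 units): H, J, I.
Total revenue = 996 + 984 + 981 = $2,961.

Total revenue: $2,961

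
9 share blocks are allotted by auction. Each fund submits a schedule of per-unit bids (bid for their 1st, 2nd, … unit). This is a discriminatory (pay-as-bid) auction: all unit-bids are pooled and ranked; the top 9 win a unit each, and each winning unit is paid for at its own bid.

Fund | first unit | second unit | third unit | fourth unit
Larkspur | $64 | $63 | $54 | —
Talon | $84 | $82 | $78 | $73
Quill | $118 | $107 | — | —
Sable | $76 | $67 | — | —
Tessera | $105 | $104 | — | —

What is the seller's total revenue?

Total revenue: $827

All unit-bids, highest first — top 9: 118 (Quill-1), 107 (Quill-2), 105 (Tessera-1), 104 (Tessera-2), 84 (Talon-1), 82 (Talon-2), 78 (Talon-3), 76 (Sable-1), 73 (Talon-4)
Next rejected bid: $67 (not a price — pay-as-bid).
Each winning unit pays its own bid.
Revenue = 118 + 107 + 105 + 104 + 84 + 82 + 78 + 76 + 73 = $827.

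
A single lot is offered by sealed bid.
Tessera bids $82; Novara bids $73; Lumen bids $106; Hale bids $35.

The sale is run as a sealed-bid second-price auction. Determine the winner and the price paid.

Rule: the highest bidder wins and pays the second-highest bid.
Bids in order: 106 (Lumen) > 82 (Tessera) > 73 (Novara) > 35 (Hale)
Lumen is highest; pays the second-highest bid, $82.

Lumen pays $82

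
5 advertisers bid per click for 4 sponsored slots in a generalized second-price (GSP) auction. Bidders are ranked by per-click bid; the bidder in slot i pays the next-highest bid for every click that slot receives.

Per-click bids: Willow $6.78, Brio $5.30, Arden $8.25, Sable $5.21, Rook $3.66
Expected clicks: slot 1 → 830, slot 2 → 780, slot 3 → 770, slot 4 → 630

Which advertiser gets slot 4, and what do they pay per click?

Per-click bids in order: $8.25 (Arden) > $6.78 (Willow) > $5.30 (Brio) > $5.21 (Sable) > $3.66 (Rook)
Slot 4 goes to the fourth-ranked bidder, Sable, who pays the next bid down: $3.66/click.

Sable; $3.66 per click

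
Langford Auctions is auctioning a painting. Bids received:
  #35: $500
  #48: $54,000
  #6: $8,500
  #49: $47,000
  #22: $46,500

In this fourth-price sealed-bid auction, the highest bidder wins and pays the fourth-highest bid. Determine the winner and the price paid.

Bids in order: 54,000 (#48) > 47,000 (#49) > 46,500 (#22) > 8,500 (#6) > 500 (#35)
#48 wins; payment is bid #4 in the ranking = $8,500.

#48 pays $8,500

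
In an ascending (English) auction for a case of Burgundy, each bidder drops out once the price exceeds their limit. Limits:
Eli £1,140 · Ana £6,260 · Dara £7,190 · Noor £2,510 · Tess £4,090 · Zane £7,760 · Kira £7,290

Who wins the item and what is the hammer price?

Zane wins at £7,290

Open ascending-bid auction: the price rises until one bidder remains; the winner pays the price at which the last rival dropped out.
Sorting limits: 7,760 (Zane) > 7,290 (Kira) > 7,190 (Dara) > 6,260 (Ana) > 4,090 (Tess) > 2,510 (Noor) > …
Bidding ends when Kira exits at £7,290; Zane takes it.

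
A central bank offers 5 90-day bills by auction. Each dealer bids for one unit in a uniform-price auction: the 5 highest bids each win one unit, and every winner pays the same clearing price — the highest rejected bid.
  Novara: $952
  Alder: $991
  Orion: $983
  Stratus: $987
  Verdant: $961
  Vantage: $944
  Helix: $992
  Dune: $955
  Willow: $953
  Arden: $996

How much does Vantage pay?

Sorting: 996 (Arden), 992 (Helix), 991 (Alder), 987 (Stratus), 983 (Orion), 961 (Verdant), 955 (Dune), …
The 5 highest are Arden, Helix, Alder, Stratus, Orion.
Clearing price = highest rejected bid = $961.
Vantage does not win → pays $0.

Vantage pays $0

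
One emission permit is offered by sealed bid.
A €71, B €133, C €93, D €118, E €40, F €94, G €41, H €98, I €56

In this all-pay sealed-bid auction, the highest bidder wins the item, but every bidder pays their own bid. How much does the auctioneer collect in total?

Total revenue: €744

Bids ranked: 133 (B) > 118 (D) > 98 (H) > 94 (F) > 93 (C) > 71 (A) > …
Every bidder forfeits their bid regardless of winning.
Revenue = 71 + 133 + 93 + 118 + 40 + 94 + 41 + 98 + 56 = €744.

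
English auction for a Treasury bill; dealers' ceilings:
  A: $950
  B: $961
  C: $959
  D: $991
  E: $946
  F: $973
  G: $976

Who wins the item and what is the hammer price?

Rule: the price rises until one bidder remains; the winner pays the price at which the last rival dropped out.
Limits ranked: 991 (D) > 976 (G) > 973 (F) > 961 (B) > 959 (C) > 950 (A) > …
Once the price passes $976, only D is left; the hammer falls at G's limit of $976.

D wins at $976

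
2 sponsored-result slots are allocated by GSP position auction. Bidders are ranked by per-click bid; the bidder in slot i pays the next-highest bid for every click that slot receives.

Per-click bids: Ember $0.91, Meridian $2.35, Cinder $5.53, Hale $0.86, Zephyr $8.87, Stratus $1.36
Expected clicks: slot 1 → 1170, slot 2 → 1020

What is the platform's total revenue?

Total revenue: $8867.10

Ranked by bid: $8.87 (Zephyr) > $5.53 (Cinder) > $2.35 (Meridian) > …
Slot 1: Zephyr pays $5.53 × 1170 = $6470.10
Slot 2: Cinder pays $2.35 × 1020 = $2397.00
Total = $8867.10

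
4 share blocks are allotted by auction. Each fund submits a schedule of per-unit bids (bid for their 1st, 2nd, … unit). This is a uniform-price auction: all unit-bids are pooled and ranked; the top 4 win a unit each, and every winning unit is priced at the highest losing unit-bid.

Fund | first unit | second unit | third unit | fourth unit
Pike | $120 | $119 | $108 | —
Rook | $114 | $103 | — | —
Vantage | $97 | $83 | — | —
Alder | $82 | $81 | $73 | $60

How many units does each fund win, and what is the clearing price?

Pike 3, Rook 1; clearing price $103

All unit-bids, highest first — top 4: 120 (Pike-1), 119 (Pike-2), 114 (Rook-1), 108 (Pike-3)
The (k+1)-th unit-bid is $103.
Allocation: Pike 3, Rook 1.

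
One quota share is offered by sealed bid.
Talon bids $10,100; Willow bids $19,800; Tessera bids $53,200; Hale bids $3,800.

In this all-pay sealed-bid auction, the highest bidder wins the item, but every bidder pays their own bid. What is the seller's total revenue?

Total revenue: $86,900

Sorting bids: 53,200 (Tessera) > 19,800 (Willow) > 10,100 (Talon) > 3,800 (Hale)
Every bidder forfeits their bid regardless of winning.
Revenue = 10,100 + 19,800 + 53,200 + 3,800 = $86,900.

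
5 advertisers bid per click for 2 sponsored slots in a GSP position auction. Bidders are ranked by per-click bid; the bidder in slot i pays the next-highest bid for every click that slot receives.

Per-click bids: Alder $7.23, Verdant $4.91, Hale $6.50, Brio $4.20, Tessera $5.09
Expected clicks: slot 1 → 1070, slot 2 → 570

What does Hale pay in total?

Hale pays $2901.30

Ranked by bid: $7.23 (Alder) > $6.50 (Hale) > $5.09 (Tessera) > …
Hale holds slot 2 → pays next bid $5.09 × 570 clicks = $2901.30.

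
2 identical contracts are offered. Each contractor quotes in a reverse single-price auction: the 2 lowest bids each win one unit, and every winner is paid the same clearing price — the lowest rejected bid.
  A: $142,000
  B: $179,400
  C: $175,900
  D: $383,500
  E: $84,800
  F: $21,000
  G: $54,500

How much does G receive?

G is paid $84,800

Sorting: 21,000 (F), 54,500 (G), 84,800 (E), 142,000 (A), …
The 2 lowest are F, G.
Lowest unsuccessful bid: $84,800 → clearing price.
G wins → is paid $84,800.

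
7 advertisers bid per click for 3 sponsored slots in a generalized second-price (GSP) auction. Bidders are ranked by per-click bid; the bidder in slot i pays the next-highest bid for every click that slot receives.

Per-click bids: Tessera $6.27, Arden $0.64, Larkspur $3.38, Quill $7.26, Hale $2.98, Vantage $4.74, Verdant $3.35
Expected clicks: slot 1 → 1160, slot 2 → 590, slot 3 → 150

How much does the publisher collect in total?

Total revenue: $10576.80

Sorting advertisers: $7.26 (Quill) > $6.27 (Tessera) > $4.74 (Vantage) > $3.38 (Larkspur) > …
Slot 1: Quill pays $6.27 × 1160 = $7273.20
Slot 2: Tessera pays $4.74 × 590 = $2796.60
Slot 3: Vantage pays $3.38 × 150 = $507.00
Total = $10576.80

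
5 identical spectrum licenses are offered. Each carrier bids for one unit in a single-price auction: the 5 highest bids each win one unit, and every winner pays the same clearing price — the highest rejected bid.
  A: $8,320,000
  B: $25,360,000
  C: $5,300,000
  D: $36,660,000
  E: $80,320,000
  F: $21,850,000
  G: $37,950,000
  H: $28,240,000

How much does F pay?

F pays $0

Bids ranked high→low: 80,320,000 (E), 37,950,000 (G), 36,660,000 (D), 28,240,000 (H), 25,360,000 (B), 21,850,000 (F), 8,320,000 (A), …
The 5 highest are E, G, D, H, B.
Highest unsuccessful bid: $21,850,000 → clearing price.
F does not win → pays $0.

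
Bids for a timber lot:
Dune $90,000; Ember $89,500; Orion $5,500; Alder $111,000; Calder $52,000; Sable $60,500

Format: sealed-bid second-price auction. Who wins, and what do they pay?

Alder pays $90,000

Sorting bids: 111,000 (Alder) > 90,000 (Dune) > 89,500 (Ember) > 60,500 (Sable) > 52,000 (Calder) > 5,500 (Orion)
Alder is highest; pays the second-highest bid, $90,000.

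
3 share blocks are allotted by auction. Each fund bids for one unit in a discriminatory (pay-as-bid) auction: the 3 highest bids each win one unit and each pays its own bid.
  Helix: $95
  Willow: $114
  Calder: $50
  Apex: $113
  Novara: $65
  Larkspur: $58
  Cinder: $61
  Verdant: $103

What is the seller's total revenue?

Total revenue: $330

Ordering the bids: 114 (Willow), 113 (Apex), 103 (Verdant), 95 (Helix), 65 (Novara), …
Winners (3 units): Willow, Apex, Verdant.
Total revenue = 114 + 113 + 103 = $330.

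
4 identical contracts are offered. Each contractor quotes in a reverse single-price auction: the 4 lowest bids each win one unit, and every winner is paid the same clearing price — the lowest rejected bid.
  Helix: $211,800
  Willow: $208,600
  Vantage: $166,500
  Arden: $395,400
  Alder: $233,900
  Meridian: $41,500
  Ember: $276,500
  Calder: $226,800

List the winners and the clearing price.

Sorting: 41,500 (Meridian), 166,500 (Vantage), 208,600 (Willow), 211,800 (Helix), 226,800 (Calder), 233,900 (Alder), …
Winners (4 units): Meridian, Vantage, Willow, Helix.
Lowest unsuccessful bid: $226,800 → clearing price.

Meridian, Vantage, Willow, Helix; each is paid $226,800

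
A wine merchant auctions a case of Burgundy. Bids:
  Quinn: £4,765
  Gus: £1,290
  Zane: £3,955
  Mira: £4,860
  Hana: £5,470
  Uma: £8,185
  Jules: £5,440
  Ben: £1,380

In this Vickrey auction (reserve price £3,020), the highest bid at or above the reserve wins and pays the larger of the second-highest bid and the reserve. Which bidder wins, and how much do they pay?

Uma pays £5,470

Rule: the highest bid at or above the reserve wins and pays the larger of the second-highest bid and the reserve.
Bids ranked: 8,185 (Uma) > 5,470 (Hana) > 5,440 (Jules) > 4,860 (Mira) > 4,765 (Quinn) > 3,955 (Zane) > …
Highest eligible bid: Uma at £8,185.
Second-highest bid £5,470 exceeds the reserve £3,020 → payment £5,470.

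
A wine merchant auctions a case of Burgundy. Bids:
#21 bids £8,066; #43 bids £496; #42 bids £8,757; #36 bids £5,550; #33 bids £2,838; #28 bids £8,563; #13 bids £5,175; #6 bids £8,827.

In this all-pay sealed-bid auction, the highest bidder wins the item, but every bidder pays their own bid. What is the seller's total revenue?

Total revenue: £48,272

Rule: the highest bidder wins the item, but every bidder pays their own bid.
Sorting bids: 8,827 (#6) > 8,757 (#42) > 8,563 (#28) > 8,066 (#21) > 5,550 (#36) > 5,175 (#13) > …
Every bidder forfeits their bid regardless of winning.
Revenue = 8,066 + 496 + 8,757 + 5,550 + 2,838 + 8,563 + 5,175 + 8,827 = £48,272.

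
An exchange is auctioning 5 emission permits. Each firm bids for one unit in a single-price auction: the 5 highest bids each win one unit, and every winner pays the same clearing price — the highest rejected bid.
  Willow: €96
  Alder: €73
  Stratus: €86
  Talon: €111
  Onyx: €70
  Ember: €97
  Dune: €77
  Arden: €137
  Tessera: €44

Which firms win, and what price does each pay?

Ordering the bids: 137 (Arden), 111 (Talon), 97 (Ember), 96 (Willow), 86 (Stratus), 77 (Dune), 73 (Alder), …
The 5 highest are Arden, Talon, Ember, Willow, Stratus.
Clearing price = highest rejected bid = €77.

Arden, Talon, Ember, Willow, Stratus; each pays €77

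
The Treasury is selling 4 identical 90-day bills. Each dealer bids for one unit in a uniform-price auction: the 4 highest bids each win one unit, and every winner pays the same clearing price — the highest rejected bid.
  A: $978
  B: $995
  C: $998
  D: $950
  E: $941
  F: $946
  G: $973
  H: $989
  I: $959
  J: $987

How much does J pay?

Bids ranked high→low: 998 (C), 995 (B), 989 (H), 987 (J), 978 (A), 973 (G), …
Top 4: C, B, H, J.
Clearing price = highest rejected bid = $978.
J wins → pays $978.

J pays $978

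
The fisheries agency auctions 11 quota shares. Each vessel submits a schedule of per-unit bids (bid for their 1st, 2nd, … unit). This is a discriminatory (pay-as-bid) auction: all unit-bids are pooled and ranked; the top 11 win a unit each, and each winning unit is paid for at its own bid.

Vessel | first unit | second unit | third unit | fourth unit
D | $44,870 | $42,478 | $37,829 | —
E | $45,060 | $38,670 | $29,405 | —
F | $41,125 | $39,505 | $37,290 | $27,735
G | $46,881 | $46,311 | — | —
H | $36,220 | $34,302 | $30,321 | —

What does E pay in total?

E pays $83,730

Pooled unit-bids ranked (top 11): 46,881 (G-1), 46,311 (G-2), 45,060 (E-1), 44,870 (D-1), 42,478 (D-2), 41,125 (F-1), 39,505 (F-2), 38,670 (E-2), 37,829 (D-3), 37,290 (F-3), 36,220 (H-1)
Next rejected bid: $34,302 (not a price — pay-as-bid).
E's winning unit-bids: 45,060 + 38,670 = $83,730.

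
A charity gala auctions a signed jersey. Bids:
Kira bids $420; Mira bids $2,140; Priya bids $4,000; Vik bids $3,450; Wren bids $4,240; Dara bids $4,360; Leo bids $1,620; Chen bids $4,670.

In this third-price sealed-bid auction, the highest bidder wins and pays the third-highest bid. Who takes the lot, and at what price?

Bids ranked: 4,670 (Chen) > 4,360 (Dara) > 4,240 (Wren) > 4,000 (Priya) > 3,450 (Vik) > 2,140 (Mira) > …
Chen wins; payment is bid #3 in the ranking = $4,240.

Chen pays $4,240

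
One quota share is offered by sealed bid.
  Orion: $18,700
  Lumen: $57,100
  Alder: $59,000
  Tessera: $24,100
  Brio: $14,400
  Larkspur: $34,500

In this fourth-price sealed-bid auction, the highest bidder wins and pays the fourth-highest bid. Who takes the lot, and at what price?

Bids in order: 59,000 (Alder) > 57,100 (Lumen) > 34,500 (Larkspur) > 24,100 (Tessera) > 18,700 (Orion) > 14,400 (Brio)
Alder is highest; pays the fourth-highest bid, $24,100.

Alder pays $24,100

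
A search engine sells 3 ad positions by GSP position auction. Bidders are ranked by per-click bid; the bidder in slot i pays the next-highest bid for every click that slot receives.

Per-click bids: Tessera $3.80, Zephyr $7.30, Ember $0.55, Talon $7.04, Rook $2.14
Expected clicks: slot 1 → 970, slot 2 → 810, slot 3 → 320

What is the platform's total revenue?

Ranked by bid: $7.30 (Zephyr) > $7.04 (Talon) > $3.80 (Tessera) > $2.14 (Rook) > …
Slot 1: Zephyr pays $7.04 × 970 = $6828.80
Slot 2: Talon pays $3.80 × 810 = $3078.00
Slot 3: Tessera pays $2.14 × 320 = $684.80
Total = $10591.60

Total revenue: $10591.60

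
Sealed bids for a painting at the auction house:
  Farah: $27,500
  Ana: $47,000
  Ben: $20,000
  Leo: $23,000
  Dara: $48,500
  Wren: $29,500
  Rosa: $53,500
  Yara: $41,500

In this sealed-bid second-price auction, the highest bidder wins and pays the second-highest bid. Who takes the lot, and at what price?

Rosa pays $48,500

Bids ranked: 53,500 (Rosa) > 48,500 (Dara) > 47,000 (Ana) > 41,500 (Yara) > 29,500 (Wren) > 27,500 (Farah) > …
Second-price: Rosa pays Dara's bid of $48,500.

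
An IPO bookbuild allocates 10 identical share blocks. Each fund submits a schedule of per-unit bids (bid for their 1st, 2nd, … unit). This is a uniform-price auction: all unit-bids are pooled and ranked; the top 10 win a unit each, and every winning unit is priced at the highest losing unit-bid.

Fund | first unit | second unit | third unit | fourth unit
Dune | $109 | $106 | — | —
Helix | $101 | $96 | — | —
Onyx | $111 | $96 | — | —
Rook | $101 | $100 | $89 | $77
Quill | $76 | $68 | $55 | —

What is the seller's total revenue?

Total revenue: $760

Pooled unit-bids ranked (top 10): 111 (Onyx-1), 109 (Dune-1), 106 (Dune-2), 101 (Helix-1), 101 (Rook-1), 100 (Rook-2), 96 (Helix-2), 96 (Onyx-2), 89 (Rook-3), 77 (Rook-4)
Highest rejected unit-bid = $76.
Allocation: Dune 2, Helix 2, Onyx 2, Rook 4. Every unit priced at $76.
Revenue = 10 × 76 = $760.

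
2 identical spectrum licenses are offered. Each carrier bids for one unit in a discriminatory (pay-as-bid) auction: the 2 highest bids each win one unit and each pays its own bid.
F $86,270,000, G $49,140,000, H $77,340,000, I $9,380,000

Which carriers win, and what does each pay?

Ordering the bids: 86,270,000 (F), 77,340,000 (H), 49,140,000 (G), 9,380,000 (I)
The 2 highest are F, H.
Each winner pays its own bid: F $86,270,000, H $77,340,000.

F $86,270,000, H $77,340,000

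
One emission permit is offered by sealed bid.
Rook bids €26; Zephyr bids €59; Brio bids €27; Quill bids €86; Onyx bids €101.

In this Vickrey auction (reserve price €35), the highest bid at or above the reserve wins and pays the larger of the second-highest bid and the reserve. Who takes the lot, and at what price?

Onyx pays €86

Bids in order: 101 (Onyx) > 86 (Quill) > 59 (Zephyr) > 27 (Brio) > 26 (Rook)
Highest eligible bid: Onyx at €101.
max(second-highest €86, reserve €35) = €86; the reserve does not bind.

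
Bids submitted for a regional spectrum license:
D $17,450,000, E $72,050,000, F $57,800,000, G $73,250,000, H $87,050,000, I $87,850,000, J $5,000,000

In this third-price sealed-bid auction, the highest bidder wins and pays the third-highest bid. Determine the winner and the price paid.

I pays $73,250,000

Bids ranked: 87,850,000 (I) > 87,050,000 (H) > 73,250,000 (G) > 72,050,000 (E) > 57,800,000 (F) > 17,450,000 (D) > …
I wins; payment is bid #3 in the ranking = $73,250,000.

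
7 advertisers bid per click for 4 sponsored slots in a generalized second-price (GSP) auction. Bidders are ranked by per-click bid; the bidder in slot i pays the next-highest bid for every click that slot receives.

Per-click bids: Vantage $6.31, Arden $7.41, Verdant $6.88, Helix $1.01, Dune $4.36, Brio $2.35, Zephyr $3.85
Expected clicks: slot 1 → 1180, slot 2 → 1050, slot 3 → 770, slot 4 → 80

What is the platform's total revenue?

Ranked by bid: $7.41 (Arden) > $6.88 (Verdant) > $6.31 (Vantage) > $4.36 (Dune) > $3.85 (Zephyr) > …
Slot 1: Arden pays $6.88 × 1180 = $8118.40
Slot 2: Verdant pays $6.31 × 1050 = $6625.50
Slot 3: Vantage pays $4.36 × 770 = $3357.20
Slot 4: Dune pays $3.85 × 80 = $308.00
Total = $18409.10

Total revenue: $18409.10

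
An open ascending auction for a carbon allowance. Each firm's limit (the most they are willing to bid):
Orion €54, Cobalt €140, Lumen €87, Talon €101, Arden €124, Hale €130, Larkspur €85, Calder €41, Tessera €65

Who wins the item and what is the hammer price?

Rule: the price rises until one bidder remains; the winner pays the price at which the last rival dropped out.
Limits in order: 140 (Cobalt) > 130 (Hale) > 124 (Arden) > 101 (Talon) > 87 (Lumen) > 85 (Larkspur) > …
Bidding ends when Hale exits at €130; Cobalt takes it.

Cobalt wins at €130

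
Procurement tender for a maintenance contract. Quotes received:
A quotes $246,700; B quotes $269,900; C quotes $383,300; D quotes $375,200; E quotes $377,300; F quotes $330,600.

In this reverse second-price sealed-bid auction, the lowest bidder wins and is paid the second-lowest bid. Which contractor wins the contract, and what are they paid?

A is paid $269,900

Sorting bids: 246,700 (A) < 269,900 (B) < 330,600 (F) < 375,200 (D) < 377,300 (E) < 383,300 (C)
Second-price: A is paid B's bid of $269,900.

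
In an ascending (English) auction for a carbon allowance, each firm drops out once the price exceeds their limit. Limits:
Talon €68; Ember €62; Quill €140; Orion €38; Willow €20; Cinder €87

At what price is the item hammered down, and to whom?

Open ascending-bid auction: the price rises until one bidder remains; the winner pays the price at which the last rival dropped out.
Limits in order: 140 (Quill) > 87 (Cinder) > 68 (Talon) > 62 (Ember) > 38 (Orion) > 20 (Willow)
Bidding ends when Cinder exits at €87; Quill takes it.

Quill wins at €87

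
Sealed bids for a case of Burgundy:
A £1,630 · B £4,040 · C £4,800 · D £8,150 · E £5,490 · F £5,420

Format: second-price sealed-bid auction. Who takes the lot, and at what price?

Rule: the highest bidder wins and pays the second-highest bid.
Bids ranked: 8,150 (D) > 5,490 (E) > 5,420 (F) > 4,800 (C) > 4,040 (B) > 1,630 (A)
D wins with the highest bid; price is set by the runner-up at £5,490.

D pays £5,490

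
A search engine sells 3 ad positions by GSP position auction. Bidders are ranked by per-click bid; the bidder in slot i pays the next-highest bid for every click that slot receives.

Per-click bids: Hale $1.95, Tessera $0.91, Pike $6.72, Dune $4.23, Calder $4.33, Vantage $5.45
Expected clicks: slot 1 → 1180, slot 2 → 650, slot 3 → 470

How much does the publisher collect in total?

Total revenue: $11233.60

Sorting advertisers: $6.72 (Pike) > $5.45 (Vantage) > $4.33 (Calder) > $4.23 (Dune) > …
Slot 1: Pike pays $5.45 × 1180 = $6431.00
Slot 2: Vantage pays $4.33 × 650 = $2814.50
Slot 3: Calder pays $4.23 × 470 = $1988.10
Total = $11233.60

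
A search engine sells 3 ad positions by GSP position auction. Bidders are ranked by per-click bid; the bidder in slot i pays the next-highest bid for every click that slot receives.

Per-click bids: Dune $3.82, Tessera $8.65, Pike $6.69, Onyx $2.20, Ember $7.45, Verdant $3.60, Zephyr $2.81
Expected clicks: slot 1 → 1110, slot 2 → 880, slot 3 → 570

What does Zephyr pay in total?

Zephyr pays $0.00

Per-click bids in order: $8.65 (Tessera) > $7.45 (Ember) > $6.69 (Pike) > $3.82 (Dune) > …
Zephyr ranks below slot 3 → no slot, pays nothing.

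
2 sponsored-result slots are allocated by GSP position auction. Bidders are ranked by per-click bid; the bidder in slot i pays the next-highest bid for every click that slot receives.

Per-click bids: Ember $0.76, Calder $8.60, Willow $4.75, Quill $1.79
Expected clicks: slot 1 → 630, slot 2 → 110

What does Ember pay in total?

Ranked by bid: $8.60 (Calder) > $4.75 (Willow) > $1.79 (Quill) > …
Ember ranks below slot 2 → no slot, pays nothing.

Ember pays $0.00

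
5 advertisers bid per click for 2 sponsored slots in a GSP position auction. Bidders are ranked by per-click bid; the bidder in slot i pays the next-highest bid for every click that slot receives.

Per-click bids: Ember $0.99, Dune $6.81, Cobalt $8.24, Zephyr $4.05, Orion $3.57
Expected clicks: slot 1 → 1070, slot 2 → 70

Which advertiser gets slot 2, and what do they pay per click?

Ranked by bid: $8.24 (Cobalt) > $6.81 (Dune) > $4.05 (Zephyr) > …
Slot 2 goes to the second-ranked bidder, Dune, who pays the next bid down: $4.05/click.

Dune; $4.05 per click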